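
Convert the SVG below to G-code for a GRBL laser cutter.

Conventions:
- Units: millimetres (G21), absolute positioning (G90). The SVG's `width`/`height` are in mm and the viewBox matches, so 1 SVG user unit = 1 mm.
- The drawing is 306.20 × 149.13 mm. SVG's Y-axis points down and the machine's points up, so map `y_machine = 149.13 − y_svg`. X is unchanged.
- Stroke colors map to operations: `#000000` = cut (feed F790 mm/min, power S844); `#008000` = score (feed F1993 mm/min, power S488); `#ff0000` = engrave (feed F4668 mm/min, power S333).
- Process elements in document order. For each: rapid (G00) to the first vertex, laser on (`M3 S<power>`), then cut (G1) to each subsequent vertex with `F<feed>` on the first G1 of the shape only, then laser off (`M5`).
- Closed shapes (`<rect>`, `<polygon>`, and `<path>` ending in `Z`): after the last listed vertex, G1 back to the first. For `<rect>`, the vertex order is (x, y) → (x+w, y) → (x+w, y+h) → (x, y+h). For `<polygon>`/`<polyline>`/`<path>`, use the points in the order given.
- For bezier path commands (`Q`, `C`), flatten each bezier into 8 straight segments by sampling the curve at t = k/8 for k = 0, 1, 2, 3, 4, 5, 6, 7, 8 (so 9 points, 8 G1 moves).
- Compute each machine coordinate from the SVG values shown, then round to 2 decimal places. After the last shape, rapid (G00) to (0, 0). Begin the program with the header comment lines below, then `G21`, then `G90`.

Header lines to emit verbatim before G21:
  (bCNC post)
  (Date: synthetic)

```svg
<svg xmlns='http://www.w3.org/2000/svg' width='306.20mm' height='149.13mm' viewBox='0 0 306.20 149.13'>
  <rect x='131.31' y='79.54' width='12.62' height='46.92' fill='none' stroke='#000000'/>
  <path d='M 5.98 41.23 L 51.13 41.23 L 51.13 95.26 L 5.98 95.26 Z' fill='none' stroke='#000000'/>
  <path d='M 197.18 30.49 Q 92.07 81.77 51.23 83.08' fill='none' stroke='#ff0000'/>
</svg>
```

viewBox `0 0 306.20 149.13` with mm width/height → 1 unit = 1 mm. Flip: y_m = 149.13 − y_svg.

**Shape 1** — `<rect>` rectangle, stroke `#000000` → cut (S844, F790). Machine vertices: (131.31,69.59) → (143.93,69.59) → (143.93,22.67) → (131.31,22.67) → (131.31,69.59). Closed: final G1 returns to the first vertex.

**Shape 2** — `<path>` rectangle, stroke `#000000` → cut (S844, F790). Machine vertices: (5.98,107.90) → (51.13,107.90) → (51.13,53.87) → (5.98,53.87) → (5.98,107.90). Closed: final G1 returns to the first vertex.

**Shape 3** — `<path>` quadratic bezier, stroke `#ff0000` → engrave (S333, F4668). Control points (SVG): P0=(197.18,30.49), P1=(92.07,81.77), P2=(51.23,83.08); sampled at t=k/8. Machine vertices: (197.18,118.64) → (171.91,106.60) → (148.64,96.12) → (127.39,87.21) → (108.14,79.85) → (90.90,74.06) → (75.67,69.83) → (62.44,67.16) → (51.23,66.05). Open path.

(bCNC post)
(Date: synthetic)
G21
G90
G00 X131.31 Y69.59
M3 S844
G1 X143.93 Y69.59 F790
G1 X143.93 Y22.67
G1 X131.31 Y22.67
G1 X131.31 Y69.59
M5
G00 X5.98 Y107.90
M3 S844
G1 X51.13 Y107.90 F790
G1 X51.13 Y53.87
G1 X5.98 Y53.87
G1 X5.98 Y107.90
M5
G00 X197.18 Y118.64
M3 S333
G1 X171.91 Y106.60 F4668
G1 X148.64 Y96.12
G1 X127.39 Y87.21
G1 X108.14 Y79.85
G1 X90.90 Y74.06
G1 X75.67 Y69.83
G1 X62.44 Y67.16
G1 X51.23 Y66.05
M5
G00 X0.00 Y0.00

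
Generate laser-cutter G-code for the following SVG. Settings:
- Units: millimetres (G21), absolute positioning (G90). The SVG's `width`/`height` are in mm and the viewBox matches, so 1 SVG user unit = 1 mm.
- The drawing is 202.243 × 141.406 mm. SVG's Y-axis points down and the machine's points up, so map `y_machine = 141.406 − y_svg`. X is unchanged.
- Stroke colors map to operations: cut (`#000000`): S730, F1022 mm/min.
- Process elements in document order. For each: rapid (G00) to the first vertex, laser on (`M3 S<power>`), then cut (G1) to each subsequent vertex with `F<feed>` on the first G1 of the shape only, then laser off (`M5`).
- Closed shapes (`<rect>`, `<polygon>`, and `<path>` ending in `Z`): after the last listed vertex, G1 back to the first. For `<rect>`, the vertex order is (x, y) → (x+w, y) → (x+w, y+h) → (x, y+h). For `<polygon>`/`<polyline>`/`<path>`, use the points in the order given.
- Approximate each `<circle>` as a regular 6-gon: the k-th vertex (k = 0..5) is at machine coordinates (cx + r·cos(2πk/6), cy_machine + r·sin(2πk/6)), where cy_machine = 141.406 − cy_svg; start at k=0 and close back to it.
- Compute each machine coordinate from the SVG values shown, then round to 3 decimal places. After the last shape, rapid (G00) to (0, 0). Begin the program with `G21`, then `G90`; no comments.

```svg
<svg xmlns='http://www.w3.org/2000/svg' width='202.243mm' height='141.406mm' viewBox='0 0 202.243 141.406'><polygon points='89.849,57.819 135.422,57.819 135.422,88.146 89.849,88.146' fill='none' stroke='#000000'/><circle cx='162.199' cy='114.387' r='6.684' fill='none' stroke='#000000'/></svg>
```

viewBox `0 0 202.243 141.406` with mm width/height → 1 unit = 1 mm. Flip: y_m = 141.406 − y_svg.

**Shape 1** — `<polygon>` rectangle, stroke `#000000` → cut (S730, F1022). Machine vertices: (89.849,83.587) → (135.422,83.587) → (135.422,53.260) → (89.849,53.260) → (89.849,83.587). Closed: final G1 returns to the first vertex.

**Shape 2** — `<circle>` circle, stroke `#000000` → cut (S730, F1022). Machine vertices: (168.883,27.019) → (165.541,32.808) → (158.857,32.808) → (155.515,27.019) → (158.857,21.230) → (165.541,21.230) → (168.883,27.019). Closed: final G1 returns to the first vertex.

G21
G90
G00 X89.849 Y83.587
M3 S730
G1 X135.422 Y83.587 F1022
G1 X135.422 Y53.260
G1 X89.849 Y53.260
G1 X89.849 Y83.587
M5
G00 X168.883 Y27.019
M3 S730
G1 X165.541 Y32.808 F1022
G1 X158.857 Y32.808
G1 X155.515 Y27.019
G1 X158.857 Y21.230
G1 X165.541 Y21.230
G1 X168.883 Y27.019
M5
G00 X0.000 Y0.000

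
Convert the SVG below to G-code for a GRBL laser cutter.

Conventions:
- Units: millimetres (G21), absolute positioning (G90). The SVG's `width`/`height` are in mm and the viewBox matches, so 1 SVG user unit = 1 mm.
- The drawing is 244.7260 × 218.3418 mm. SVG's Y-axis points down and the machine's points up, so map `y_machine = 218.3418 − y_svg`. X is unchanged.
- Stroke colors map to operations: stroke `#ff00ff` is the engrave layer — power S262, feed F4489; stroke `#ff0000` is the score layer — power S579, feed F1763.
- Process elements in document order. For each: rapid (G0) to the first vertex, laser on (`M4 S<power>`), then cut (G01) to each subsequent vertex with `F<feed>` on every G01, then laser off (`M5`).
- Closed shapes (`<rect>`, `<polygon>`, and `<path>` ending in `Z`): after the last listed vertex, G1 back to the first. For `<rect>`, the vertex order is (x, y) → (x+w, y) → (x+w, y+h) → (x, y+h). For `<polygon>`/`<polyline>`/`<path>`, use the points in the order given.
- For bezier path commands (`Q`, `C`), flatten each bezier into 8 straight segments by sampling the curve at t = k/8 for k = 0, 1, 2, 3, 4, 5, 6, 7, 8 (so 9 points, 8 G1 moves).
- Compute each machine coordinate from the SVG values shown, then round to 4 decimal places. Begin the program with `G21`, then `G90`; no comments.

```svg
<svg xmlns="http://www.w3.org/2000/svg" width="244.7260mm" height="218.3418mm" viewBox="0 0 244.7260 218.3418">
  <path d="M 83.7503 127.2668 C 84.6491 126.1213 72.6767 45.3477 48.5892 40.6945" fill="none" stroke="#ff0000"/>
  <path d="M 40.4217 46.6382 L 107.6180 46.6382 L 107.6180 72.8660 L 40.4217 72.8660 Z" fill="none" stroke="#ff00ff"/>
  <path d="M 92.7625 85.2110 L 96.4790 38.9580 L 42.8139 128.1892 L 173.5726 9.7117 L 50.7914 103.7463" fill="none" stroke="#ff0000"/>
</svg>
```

G21
G90
G0 X83.7503 Y91.0750
M4 S579
G01 X83.4855 Y94.9329 F1763
G01 X82.0229 Y104.4308 F1763
G01 X79.3713 Y117.7435 F1763
G01 X75.5396 Y133.0458 F1763
G01 X70.5367 Y148.5125 F1763
G01 X64.3714 Y162.3184 F1763
G01 X57.0526 Y172.6384 F1763
G01 X48.5892 Y177.6473 F1763
M5
G0 X40.4217 Y171.7036
M4 S262
G01 X107.6180 Y171.7036 F4489
G01 X107.6180 Y145.4758 F4489
G01 X40.4217 Y145.4758 F4489
G01 X40.4217 Y171.7036 F4489
M5
G0 X92.7625 Y133.1308
M4 S579
G01 X96.4790 Y179.3838 F1763
G01 X42.8139 Y90.1526 F1763
G01 X173.5726 Y208.6301 F1763
G01 X50.7914 Y114.5955 F1763
M5

Since the viewBox matches the mm dimensions, user units are millimetres directly. The only transform is the Y-flip y_m = 218.3418 − y_svg.

Shape 1 is a cubic bezier drawn with `<path>`. Its stroke #ff0000 means score at S579, F1763. After flipping Y the toolpath is (83.7503,91.0750) → (83.4855,94.9329) → (82.0229,104.4308) → (79.3713,117.7435) → (75.5396,133.0458) → (70.5367,148.5125) → (64.3714,162.3184) → (57.0526,172.6384) → (48.5892,177.6473).

Shape 2 is a rectangle drawn with `<path>`. Its stroke #ff00ff means engrave at S262, F4489. After flipping Y the toolpath is (40.4217,171.7036) → (107.6180,171.7036) → (107.6180,145.4758) → (40.4217,145.4758) → (40.4217,171.7036), returning to the start.

Shape 3 is a open polyline drawn with `<path>`. Its stroke #ff0000 means score at S579, F1763. After flipping Y the toolpath is (92.7625,133.1308) → (96.4790,179.3838) → (42.8139,90.1526) → (173.5726,208.6301) → (50.7914,114.5955).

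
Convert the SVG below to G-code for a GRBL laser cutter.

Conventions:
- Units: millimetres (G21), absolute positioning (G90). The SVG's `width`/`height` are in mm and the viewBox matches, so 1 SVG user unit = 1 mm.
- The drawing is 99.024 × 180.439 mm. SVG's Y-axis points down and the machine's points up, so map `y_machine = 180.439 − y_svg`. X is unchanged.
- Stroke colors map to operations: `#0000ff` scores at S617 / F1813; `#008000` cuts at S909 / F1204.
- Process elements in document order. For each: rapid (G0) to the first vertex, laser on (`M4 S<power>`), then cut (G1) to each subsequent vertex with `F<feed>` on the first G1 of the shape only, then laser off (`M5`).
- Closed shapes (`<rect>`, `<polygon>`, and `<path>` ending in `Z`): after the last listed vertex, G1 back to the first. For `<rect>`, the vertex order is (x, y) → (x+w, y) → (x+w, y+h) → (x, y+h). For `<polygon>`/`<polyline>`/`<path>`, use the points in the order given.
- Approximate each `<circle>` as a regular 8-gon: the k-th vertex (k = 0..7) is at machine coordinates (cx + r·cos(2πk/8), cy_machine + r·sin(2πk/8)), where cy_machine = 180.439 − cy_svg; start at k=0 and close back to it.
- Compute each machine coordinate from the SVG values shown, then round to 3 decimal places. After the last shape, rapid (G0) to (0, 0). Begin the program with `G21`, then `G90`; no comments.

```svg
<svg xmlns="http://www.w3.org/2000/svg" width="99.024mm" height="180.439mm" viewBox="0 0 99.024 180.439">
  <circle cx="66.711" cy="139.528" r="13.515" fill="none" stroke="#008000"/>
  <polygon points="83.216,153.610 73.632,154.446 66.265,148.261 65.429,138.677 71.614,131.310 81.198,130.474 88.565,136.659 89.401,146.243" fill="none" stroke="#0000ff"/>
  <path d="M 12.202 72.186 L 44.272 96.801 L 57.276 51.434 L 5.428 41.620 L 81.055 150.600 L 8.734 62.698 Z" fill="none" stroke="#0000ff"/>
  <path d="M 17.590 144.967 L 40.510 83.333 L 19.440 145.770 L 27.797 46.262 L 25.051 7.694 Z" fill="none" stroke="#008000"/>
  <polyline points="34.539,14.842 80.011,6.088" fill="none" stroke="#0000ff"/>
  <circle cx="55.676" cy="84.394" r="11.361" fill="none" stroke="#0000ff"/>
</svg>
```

G21
G90
G0 X80.226 Y40.911
M4 S909
G1 X76.268 Y50.468 F1204
G1 X66.711 Y54.426
G1 X57.154 Y50.468
G1 X53.196 Y40.911
G1 X57.154 Y31.354
G1 X66.711 Y27.396
G1 X76.268 Y31.354
G1 X80.226 Y40.911
M5
G0 X83.216 Y26.829
M4 S617
G1 X73.632 Y25.993 F1813
G1 X66.265 Y32.178
G1 X65.429 Y41.762
G1 X71.614 Y49.129
G1 X81.198 Y49.965
G1 X88.565 Y43.780
G1 X89.401 Y34.196
G1 X83.216 Y26.829
M5
G0 X12.202 Y108.253
M4 S617
G1 X44.272 Y83.638 F1813
G1 X57.276 Y129.005
G1 X5.428 Y138.819
G1 X81.055 Y29.839
G1 X8.734 Y117.741
G1 X12.202 Y108.253
M5
G0 X17.590 Y35.472
M4 S909
G1 X40.510 Y97.106 F1204
G1 X19.440 Y34.669
G1 X27.797 Y134.177
G1 X25.051 Y172.745
G1 X17.590 Y35.472
M5
G0 X34.539 Y165.597
M4 S617
G1 X80.011 Y174.351 F1813
M5
G0 X67.037 Y96.045
M4 S617
G1 X63.709 Y104.078 F1813
G1 X55.676 Y107.406
G1 X47.643 Y104.078
G1 X44.315 Y96.045
G1 X47.643 Y88.012
G1 X55.676 Y84.684
G1 X63.709 Y88.012
G1 X67.037 Y96.045
M5
G0 X0.000 Y0.000

viewBox `0 0 99.024 180.439` with mm width/height → 1 unit = 1 mm. Flip: y_m = 180.439 − y_svg.

**Shape 1** — `<circle>` circle, stroke `#008000` → cut (S909, F1204). Machine vertices: (80.226,40.911) → (76.268,50.468) → (66.711,54.426) → (57.154,50.468) → (53.196,40.911) → (57.154,31.354) → (66.711,27.396) → (76.268,31.354) → (80.226,40.911). Closed: final G1 returns to the first vertex.

**Shape 2** — `<polygon>` regular polygon, stroke `#0000ff` → score (S617, F1813). Machine vertices: (83.216,26.829) → (73.632,25.993) → (66.265,32.178) → (65.429,41.762) → (71.614,49.129) → (81.198,49.965) → (88.565,43.780) → (89.401,34.196) → (83.216,26.829). Closed: final G1 returns to the first vertex.

**Shape 3** — `<path>` closed polygon, stroke `#0000ff` → score (S617, F1813). Machine vertices: (12.202,108.253) → (44.272,83.638) → (57.276,129.005) → (5.428,138.819) → (81.055,29.839) → (8.734,117.741) → (12.202,108.253). Closed: final G1 returns to the first vertex.

**Shape 4** — `<path>` closed polygon, stroke `#008000` → cut (S909, F1204). Machine vertices: (17.590,35.472) → (40.510,97.106) → (19.440,34.669) → (27.797,134.177) → (25.051,172.745) → (17.590,35.472). Closed: final G1 returns to the first vertex.

**Shape 5** — `<polyline>` line segment, stroke `#0000ff` → score (S617, F1813). Machine vertices: (34.539,165.597) → (80.011,174.351). Open path.

**Shape 6** — `<circle>` circle, stroke `#0000ff` → score (S617, F1813). Machine vertices: (67.037,96.045) → (63.709,104.078) → (55.676,107.406) → (47.643,104.078) → (44.315,96.045) → (47.643,88.012) → (55.676,84.684) → (63.709,88.012) → (67.037,96.045). Closed: final G1 returns to the first vertex.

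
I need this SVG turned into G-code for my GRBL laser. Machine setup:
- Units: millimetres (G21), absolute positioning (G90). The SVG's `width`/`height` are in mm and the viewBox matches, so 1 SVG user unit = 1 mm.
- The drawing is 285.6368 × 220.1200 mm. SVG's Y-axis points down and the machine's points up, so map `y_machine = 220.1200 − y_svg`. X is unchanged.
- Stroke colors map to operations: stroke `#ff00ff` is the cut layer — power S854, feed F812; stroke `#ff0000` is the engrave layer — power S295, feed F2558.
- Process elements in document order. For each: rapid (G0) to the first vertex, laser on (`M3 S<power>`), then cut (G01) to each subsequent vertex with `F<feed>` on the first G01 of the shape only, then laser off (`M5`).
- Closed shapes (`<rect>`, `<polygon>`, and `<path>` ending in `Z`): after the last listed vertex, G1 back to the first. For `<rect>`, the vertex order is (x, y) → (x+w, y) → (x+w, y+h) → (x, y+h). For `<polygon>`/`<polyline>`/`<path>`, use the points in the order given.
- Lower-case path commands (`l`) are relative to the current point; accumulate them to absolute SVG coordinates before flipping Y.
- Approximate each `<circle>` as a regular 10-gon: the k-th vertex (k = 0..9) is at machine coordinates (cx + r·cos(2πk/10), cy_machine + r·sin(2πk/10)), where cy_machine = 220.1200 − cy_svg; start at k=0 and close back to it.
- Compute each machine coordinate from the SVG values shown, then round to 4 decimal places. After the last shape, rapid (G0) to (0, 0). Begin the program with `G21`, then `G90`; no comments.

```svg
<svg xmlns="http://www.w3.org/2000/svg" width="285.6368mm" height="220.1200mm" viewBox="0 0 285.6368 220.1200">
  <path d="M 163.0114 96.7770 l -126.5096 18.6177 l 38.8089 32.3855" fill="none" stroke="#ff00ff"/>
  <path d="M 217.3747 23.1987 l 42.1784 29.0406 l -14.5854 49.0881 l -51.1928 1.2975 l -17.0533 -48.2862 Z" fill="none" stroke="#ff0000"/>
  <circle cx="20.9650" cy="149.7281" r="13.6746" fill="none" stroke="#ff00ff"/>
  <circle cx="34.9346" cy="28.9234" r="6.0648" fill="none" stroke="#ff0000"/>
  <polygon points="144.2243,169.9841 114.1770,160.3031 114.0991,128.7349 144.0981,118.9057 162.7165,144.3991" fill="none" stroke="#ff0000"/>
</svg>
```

Since the viewBox matches the mm dimensions, user units are millimetres directly. The only transform is the Y-flip y_m = 220.1200 − y_svg.

Shape 1 is a open polyline drawn with `<path>`. Its stroke #ff00ff means cut at S854, F812. After flipping Y the toolpath is (163.0114,123.3430) → (36.5018,104.7253) → (75.3107,72.3398).

Shape 2 is a regular polygon drawn with `<path>`. Its stroke #ff0000 means engrave at S295, F2558. After flipping Y the toolpath is (217.3747,196.9213) → (259.5531,167.8807) → (244.9677,118.7926) → (193.7749,117.4951) → (176.7216,165.7813) → (217.3747,196.9213), returning to the start.

Shape 3 is a circle drawn with `<circle>`. Its stroke #ff00ff means cut at S854, F812. After flipping Y the toolpath is (34.6396,70.3919) → (32.0280,78.4296) → (25.1907,83.3972) → (16.7393,83.3972) → (9.9020,78.4296) → (7.2904,70.3919) → (9.9020,62.3542) → (16.7393,57.3866) → (25.1907,57.3866) → (32.0280,62.3542) → (34.6396,70.3919), returning to the start.

Shape 4 is a circle drawn with `<circle>`. Its stroke #ff0000 means engrave at S295, F2558. After flipping Y the toolpath is (40.9994,191.1966) → (39.8411,194.7614) → (36.8087,196.9646) → (33.0605,196.9646) → (30.0281,194.7614) → (28.8698,191.1966) → (30.0281,187.6318) → (33.0605,185.4286) → (36.8087,185.4286) → (39.8411,187.6318) → (40.9994,191.1966), returning to the start.

Shape 5 is a regular polygon drawn with `<polygon>`. Its stroke #ff0000 means engrave at S295, F2558. After flipping Y the toolpath is (144.2243,50.1359) → (114.1770,59.8169) → (114.0991,91.3851) → (144.0981,101.2143) → (162.7165,75.7209) → (144.2243,50.1359), returning to the start.

G21
G90
G0 X163.0114 Y123.3430
M3 S854
G01 X36.5018 Y104.7253 F812
G01 X75.3107 Y72.3398
M5
G0 X217.3747 Y196.9213
M3 S295
G01 X259.5531 Y167.8807 F2558
G01 X244.9677 Y118.7926
G01 X193.7749 Y117.4951
G01 X176.7216 Y165.7813
G01 X217.3747 Y196.9213
M5
G0 X34.6396 Y70.3919
M3 S854
G01 X32.0280 Y78.4296 F812
G01 X25.1907 Y83.3972
G01 X16.7393 Y83.3972
G01 X9.9020 Y78.4296
G01 X7.2904 Y70.3919
G01 X9.9020 Y62.3542
G01 X16.7393 Y57.3866
G01 X25.1907 Y57.3866
G01 X32.0280 Y62.3542
G01 X34.6396 Y70.3919
M5
G0 X40.9994 Y191.1966
M3 S295
G01 X39.8411 Y194.7614 F2558
G01 X36.8087 Y196.9646
G01 X33.0605 Y196.9646
G01 X30.0281 Y194.7614
G01 X28.8698 Y191.1966
G01 X30.0281 Y187.6318
G01 X33.0605 Y185.4286
G01 X36.8087 Y185.4286
G01 X39.8411 Y187.6318
G01 X40.9994 Y191.1966
M5
G0 X144.2243 Y50.1359
M3 S295
G01 X114.1770 Y59.8169 F2558
G01 X114.0991 Y91.3851
G01 X144.0981 Y101.2143
G01 X162.7165 Y75.7209
G01 X144.2243 Y50.1359
M5
G0 X0.0000 Y0.0000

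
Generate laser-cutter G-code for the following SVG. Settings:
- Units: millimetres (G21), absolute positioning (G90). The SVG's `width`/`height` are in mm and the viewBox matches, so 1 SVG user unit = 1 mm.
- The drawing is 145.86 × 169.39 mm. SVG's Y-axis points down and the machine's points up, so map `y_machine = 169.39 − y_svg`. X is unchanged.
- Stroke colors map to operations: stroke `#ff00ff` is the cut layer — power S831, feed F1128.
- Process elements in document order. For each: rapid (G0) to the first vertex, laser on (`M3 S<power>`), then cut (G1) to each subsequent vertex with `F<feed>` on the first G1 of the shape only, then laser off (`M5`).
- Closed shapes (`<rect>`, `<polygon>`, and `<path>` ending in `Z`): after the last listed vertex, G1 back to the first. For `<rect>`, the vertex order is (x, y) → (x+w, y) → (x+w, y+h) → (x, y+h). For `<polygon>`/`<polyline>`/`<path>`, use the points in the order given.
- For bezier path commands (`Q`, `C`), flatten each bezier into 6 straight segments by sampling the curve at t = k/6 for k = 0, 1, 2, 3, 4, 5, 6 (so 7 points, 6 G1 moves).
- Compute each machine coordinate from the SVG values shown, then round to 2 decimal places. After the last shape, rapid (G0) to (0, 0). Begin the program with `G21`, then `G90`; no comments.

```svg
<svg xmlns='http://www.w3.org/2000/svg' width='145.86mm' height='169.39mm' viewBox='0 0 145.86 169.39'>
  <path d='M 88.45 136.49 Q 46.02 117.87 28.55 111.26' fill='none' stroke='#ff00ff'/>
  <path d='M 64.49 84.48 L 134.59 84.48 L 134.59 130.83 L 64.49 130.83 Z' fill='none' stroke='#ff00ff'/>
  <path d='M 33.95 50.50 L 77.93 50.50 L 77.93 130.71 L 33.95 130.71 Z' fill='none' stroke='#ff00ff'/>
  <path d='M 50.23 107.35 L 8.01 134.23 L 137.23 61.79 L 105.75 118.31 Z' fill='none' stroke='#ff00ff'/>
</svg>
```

viewBox `0 0 145.86 169.39` with mm width/height → 1 unit = 1 mm. Flip: y_m = 169.39 − y_svg.

**Shape 1** — `<path>` quadratic bezier, stroke `#ff00ff` → cut (S831, F1128). Control points (SVG): P0=(88.45,136.49), P1=(46.02,117.87), P2=(28.55,111.26); sampled at t=k/6. Machine vertices: (88.45,32.90) → (75.00,38.77) → (62.94,43.98) → (52.26,48.52) → (42.97,52.39) → (35.07,55.59) → (28.55,58.13). Open path.

**Shape 2** — `<path>` rectangle, stroke `#ff00ff` → cut (S831, F1128). Machine vertices: (64.49,84.91) → (134.59,84.91) → (134.59,38.56) → (64.49,38.56) → (64.49,84.91). Closed: final G1 returns to the first vertex.

**Shape 3** — `<path>` rectangle, stroke `#ff00ff` → cut (S831, F1128). Machine vertices: (33.95,118.89) → (77.93,118.89) → (77.93,38.68) → (33.95,38.68) → (33.95,118.89). Closed: final G1 returns to the first vertex.

**Shape 4** — `<path>` closed polygon, stroke `#ff00ff` → cut (S831, F1128). Machine vertices: (50.23,62.04) → (8.01,35.16) → (137.23,107.60) → (105.75,51.08) → (50.23,62.04). Closed: final G1 returns to the first vertex.

G21
G90
G0 X88.45 Y32.90
M3 S831
G1 X75.00 Y38.77 F1128
G1 X62.94 Y43.98
G1 X52.26 Y48.52
G1 X42.97 Y52.39
G1 X35.07 Y55.59
G1 X28.55 Y58.13
M5
G0 X64.49 Y84.91
M3 S831
G1 X134.59 Y84.91 F1128
G1 X134.59 Y38.56
G1 X64.49 Y38.56
G1 X64.49 Y84.91
M5
G0 X33.95 Y118.89
M3 S831
G1 X77.93 Y118.89 F1128
G1 X77.93 Y38.68
G1 X33.95 Y38.68
G1 X33.95 Y118.89
M5
G0 X50.23 Y62.04
M3 S831
G1 X8.01 Y35.16 F1128
G1 X137.23 Y107.60
G1 X105.75 Y51.08
G1 X50.23 Y62.04
M5
G0 X0.00 Y0.00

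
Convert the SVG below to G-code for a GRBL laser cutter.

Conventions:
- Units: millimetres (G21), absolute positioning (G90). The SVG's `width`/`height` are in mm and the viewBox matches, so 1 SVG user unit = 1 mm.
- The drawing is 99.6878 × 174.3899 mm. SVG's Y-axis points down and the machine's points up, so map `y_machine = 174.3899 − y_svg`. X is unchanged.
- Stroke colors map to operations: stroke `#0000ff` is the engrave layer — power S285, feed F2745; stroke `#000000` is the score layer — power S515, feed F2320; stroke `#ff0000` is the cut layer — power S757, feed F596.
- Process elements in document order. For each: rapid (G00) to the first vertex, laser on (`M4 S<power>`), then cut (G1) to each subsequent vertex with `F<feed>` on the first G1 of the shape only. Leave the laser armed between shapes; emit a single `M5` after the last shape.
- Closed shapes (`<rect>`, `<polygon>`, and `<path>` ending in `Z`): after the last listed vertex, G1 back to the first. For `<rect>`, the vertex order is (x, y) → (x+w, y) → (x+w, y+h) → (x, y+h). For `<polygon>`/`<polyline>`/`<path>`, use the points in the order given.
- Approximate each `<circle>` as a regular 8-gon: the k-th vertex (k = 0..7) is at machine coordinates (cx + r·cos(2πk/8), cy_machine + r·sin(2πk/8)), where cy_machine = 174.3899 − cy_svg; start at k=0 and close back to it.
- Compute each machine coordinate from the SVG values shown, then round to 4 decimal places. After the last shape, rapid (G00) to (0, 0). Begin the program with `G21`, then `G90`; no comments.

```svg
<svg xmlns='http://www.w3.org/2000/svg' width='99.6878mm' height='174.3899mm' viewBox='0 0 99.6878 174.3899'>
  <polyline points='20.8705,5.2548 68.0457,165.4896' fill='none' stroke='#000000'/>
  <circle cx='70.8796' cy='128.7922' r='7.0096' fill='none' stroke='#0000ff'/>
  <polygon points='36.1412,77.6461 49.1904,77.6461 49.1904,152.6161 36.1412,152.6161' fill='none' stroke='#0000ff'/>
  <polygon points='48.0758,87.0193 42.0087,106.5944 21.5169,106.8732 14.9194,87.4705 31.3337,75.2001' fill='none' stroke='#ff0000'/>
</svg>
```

G21
G90
G00 X20.8705 Y169.1351
M4 S515
G1 X68.0457 Y8.9003 F2320
G00 X77.8892 Y45.5977
M4 S285
G1 X75.8361 Y50.5542 F2745
G1 X70.8796 Y52.6073
G1 X65.9231 Y50.5542
G1 X63.8700 Y45.5977
G1 X65.9231 Y40.6412
G1 X70.8796 Y38.5881
G1 X75.8361 Y40.6412
G1 X77.8892 Y45.5977
G00 X36.1412 Y96.7438
M4 S285
G1 X49.1904 Y96.7438 F2745
G1 X49.1904 Y21.7738
G1 X36.1412 Y21.7738
G1 X36.1412 Y96.7438
G00 X48.0758 Y87.3706
M4 S757
G1 X42.0087 Y67.7955 F596
G1 X21.5169 Y67.5167
G1 X14.9194 Y86.9194
G1 X31.3337 Y99.1898
G1 X48.0758 Y87.3706
M5
G00 X0.0000 Y0.0000

Since the viewBox matches the mm dimensions, user units are millimetres directly. The only transform is the Y-flip y_m = 174.3899 − y_svg.

Shape 1 is a line segment drawn with `<polyline>`. Its stroke #000000 means score at S515, F2320. After flipping Y the toolpath is (20.8705,169.1351) → (68.0457,8.9003).

Shape 2 is a circle drawn with `<circle>`. Its stroke #0000ff means engrave at S285, F2745. After flipping Y the toolpath is (77.8892,45.5977) → (75.8361,50.5542) → (70.8796,52.6073) → (65.9231,50.5542) → (63.8700,45.5977) → (65.9231,40.6412) → (70.8796,38.5881) → (75.8361,40.6412) → (77.8892,45.5977), returning to the start.

Shape 3 is a rectangle drawn with `<polygon>`. Its stroke #0000ff means engrave at S285, F2745. After flipping Y the toolpath is (36.1412,96.7438) → (49.1904,96.7438) → (49.1904,21.7738) → (36.1412,21.7738) → (36.1412,96.7438), returning to the start.

Shape 4 is a regular polygon drawn with `<polygon>`. Its stroke #ff0000 means cut at S757, F596. After flipping Y the toolpath is (48.0758,87.3706) → (42.0087,67.7955) → (21.5169,67.5167) → (14.9194,86.9194) → (31.3337,99.1898) → (48.0758,87.3706), returning to the start.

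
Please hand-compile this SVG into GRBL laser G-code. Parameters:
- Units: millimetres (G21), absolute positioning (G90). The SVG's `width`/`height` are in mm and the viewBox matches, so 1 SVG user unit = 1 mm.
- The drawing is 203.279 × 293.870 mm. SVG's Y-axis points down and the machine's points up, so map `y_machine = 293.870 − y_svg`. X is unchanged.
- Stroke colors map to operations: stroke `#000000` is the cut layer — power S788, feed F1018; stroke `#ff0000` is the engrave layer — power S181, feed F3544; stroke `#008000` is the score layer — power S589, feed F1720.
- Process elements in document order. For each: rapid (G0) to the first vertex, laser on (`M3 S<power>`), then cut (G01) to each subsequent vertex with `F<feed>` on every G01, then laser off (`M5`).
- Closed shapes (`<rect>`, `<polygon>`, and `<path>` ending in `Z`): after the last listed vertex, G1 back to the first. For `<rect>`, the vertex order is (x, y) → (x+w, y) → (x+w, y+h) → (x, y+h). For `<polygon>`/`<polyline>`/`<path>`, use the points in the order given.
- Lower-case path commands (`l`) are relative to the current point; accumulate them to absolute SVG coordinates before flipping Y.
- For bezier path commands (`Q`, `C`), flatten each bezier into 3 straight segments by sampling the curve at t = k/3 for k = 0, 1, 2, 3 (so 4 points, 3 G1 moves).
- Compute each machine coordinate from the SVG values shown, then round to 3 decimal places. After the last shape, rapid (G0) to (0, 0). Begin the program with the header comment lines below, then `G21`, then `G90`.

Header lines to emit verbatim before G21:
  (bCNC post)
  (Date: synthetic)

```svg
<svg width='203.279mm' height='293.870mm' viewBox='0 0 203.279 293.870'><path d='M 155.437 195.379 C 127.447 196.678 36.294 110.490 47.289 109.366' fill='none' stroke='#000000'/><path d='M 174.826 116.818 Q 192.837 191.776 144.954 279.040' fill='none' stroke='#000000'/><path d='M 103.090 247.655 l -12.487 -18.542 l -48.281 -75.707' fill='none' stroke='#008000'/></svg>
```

(bCNC post)
(Date: synthetic)
G21
G90
G0 X155.437 Y98.491
M3 S788
G01 X112.515 Y119.964 F1018
G01 X64.221 Y161.416 F1018
G01 X47.289 Y184.504 F1018
M5
G0 X174.826 Y177.052
M3 S788
G01 X179.512 Y125.713 F1018
G01 X169.554 Y71.639 F1018
G01 X144.954 Y14.830 F1018
M5
G0 X103.090 Y46.215
M3 S589
G01 X90.603 Y64.757 F1720
G01 X42.322 Y140.464 F1720
M5
G0 X0.000 Y0.000

Since the viewBox matches the mm dimensions, user units are millimetres directly. The only transform is the Y-flip y_m = 293.870 − y_svg.

Shape 1 is a cubic bezier drawn with `<path>`. Its stroke #000000 means cut at S788, F1018. After flipping Y the toolpath is (155.437,98.491) → (112.515,119.964) → (64.221,161.416) → (47.289,184.504).

Shape 2 is a quadratic bezier drawn with `<path>`. Its stroke #000000 means cut at S788, F1018. After flipping Y the toolpath is (174.826,177.052) → (179.512,125.713) → (169.554,71.639) → (144.954,14.830).

Shape 3 is a open polyline drawn with `<path>`. Its stroke #008000 means score at S589, F1720. After flipping Y the toolpath is (103.090,46.215) → (90.603,64.757) → (42.322,140.464).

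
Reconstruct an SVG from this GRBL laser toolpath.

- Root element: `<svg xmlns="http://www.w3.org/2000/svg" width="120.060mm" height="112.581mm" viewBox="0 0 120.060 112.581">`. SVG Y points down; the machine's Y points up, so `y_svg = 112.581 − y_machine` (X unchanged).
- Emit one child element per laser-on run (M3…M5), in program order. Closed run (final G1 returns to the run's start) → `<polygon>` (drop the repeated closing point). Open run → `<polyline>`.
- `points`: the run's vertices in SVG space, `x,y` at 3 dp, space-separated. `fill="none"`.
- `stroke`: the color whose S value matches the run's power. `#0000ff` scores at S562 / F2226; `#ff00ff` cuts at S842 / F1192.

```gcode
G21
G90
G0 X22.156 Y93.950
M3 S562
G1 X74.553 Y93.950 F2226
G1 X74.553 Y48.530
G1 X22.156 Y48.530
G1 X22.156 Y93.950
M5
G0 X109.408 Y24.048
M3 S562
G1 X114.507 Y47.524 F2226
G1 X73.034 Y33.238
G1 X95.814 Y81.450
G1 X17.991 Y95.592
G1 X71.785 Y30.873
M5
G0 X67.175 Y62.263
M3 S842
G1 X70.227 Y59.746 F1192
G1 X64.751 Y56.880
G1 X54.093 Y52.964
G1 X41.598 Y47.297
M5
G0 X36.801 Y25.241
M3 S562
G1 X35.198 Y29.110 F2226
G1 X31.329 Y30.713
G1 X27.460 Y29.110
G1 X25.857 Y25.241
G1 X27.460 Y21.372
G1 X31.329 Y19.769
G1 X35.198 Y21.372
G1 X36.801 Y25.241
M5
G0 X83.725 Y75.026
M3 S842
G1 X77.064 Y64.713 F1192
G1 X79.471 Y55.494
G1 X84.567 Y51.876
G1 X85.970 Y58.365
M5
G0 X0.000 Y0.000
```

y_svg = 112.581 − y_m.

[1] S562→`#0000ff` (score); closed run; points: 22.156,18.631 74.553,18.631 74.553,64.051 22.156,64.051

[2] S562→`#0000ff` (score); open run; points: 109.408,88.533 114.507,65.057 73.034,79.343 95.814,31.131 17.991,16.989 71.785,81.708

[3] S842→`#ff00ff` (cut); open run; points: 67.175,50.318 70.227,52.835 64.751,55.701 54.093,59.617 41.598,65.284

[4] S562→`#0000ff` (score); closed run; points: 36.801,87.340 35.198,83.471 31.329,81.868 27.460,83.471 25.857,87.340 27.460,91.209 31.329,92.812 35.198,91.209

[5] S842→`#ff00ff` (cut); open run; points: 83.725,37.555 77.064,47.868 79.471,57.087 84.567,60.705 85.970,54.216

<svg xmlns="http://www.w3.org/2000/svg" width="120.060mm" height="112.581mm" viewBox="0 0 120.060 112.581">
  <polygon points="22.156,18.631 74.553,18.631 74.553,64.051 22.156,64.051" fill="none" stroke="#0000ff"/>
  <polyline points="109.408,88.533 114.507,65.057 73.034,79.343 95.814,31.131 17.991,16.989 71.785,81.708" fill="none" stroke="#0000ff"/>
  <polyline points="67.175,50.318 70.227,52.835 64.751,55.701 54.093,59.617 41.598,65.284" fill="none" stroke="#ff00ff"/>
  <polygon points="36.801,87.340 35.198,83.471 31.329,81.868 27.460,83.471 25.857,87.340 27.460,91.209 31.329,92.812 35.198,91.209" fill="none" stroke="#0000ff"/>
  <polyline points="83.725,37.555 77.064,47.868 79.471,57.087 84.567,60.705 85.970,54.216" fill="none" stroke="#ff00ff"/>
</svg>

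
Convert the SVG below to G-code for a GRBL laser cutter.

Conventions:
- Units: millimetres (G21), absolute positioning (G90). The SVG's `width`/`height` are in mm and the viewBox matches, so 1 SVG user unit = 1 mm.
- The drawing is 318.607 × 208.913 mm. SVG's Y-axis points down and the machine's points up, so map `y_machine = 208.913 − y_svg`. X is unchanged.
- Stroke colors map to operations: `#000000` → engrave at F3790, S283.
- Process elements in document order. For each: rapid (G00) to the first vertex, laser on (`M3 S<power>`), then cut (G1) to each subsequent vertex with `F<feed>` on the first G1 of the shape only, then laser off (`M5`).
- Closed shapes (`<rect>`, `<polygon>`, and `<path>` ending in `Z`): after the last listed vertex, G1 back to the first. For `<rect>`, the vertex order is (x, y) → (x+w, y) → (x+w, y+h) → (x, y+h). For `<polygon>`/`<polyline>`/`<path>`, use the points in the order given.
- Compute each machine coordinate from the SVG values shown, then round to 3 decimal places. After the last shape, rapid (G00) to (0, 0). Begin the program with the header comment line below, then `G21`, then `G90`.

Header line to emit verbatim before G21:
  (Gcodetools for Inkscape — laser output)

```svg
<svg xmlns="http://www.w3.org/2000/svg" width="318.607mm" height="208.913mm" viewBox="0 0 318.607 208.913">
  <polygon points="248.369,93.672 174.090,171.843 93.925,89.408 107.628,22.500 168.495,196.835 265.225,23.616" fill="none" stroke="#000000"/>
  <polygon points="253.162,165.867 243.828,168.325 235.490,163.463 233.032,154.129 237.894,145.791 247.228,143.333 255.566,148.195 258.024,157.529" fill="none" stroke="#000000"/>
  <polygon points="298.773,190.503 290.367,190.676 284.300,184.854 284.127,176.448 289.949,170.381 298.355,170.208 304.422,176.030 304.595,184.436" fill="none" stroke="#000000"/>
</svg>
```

(Gcodetools for Inkscape — laser output)
G21
G90
G00 X248.369 Y115.241
M3 S283
G1 X174.090 Y37.070 F3790
G1 X93.925 Y119.505
G1 X107.628 Y186.413
G1 X168.495 Y12.078
G1 X265.225 Y185.297
G1 X248.369 Y115.241
M5
G00 X253.162 Y43.046
M3 S283
G1 X243.828 Y40.588 F3790
G1 X235.490 Y45.450
G1 X233.032 Y54.784
G1 X237.894 Y63.122
G1 X247.228 Y65.580
G1 X255.566 Y60.718
G1 X258.024 Y51.384
G1 X253.162 Y43.046
M5
G00 X298.773 Y18.410
M3 S283
G1 X290.367 Y18.237 F3790
G1 X284.300 Y24.059
G1 X284.127 Y32.465
G1 X289.949 Y38.532
G1 X298.355 Y38.705
G1 X304.422 Y32.883
G1 X304.595 Y24.477
G1 X298.773 Y18.410
M5
G00 X0.000 Y0.000

Since the viewBox matches the mm dimensions, user units are millimetres directly. The only transform is the Y-flip y_m = 208.913 − y_svg.

Shape 1 is a closed polygon drawn with `<polygon>`. Its stroke #000000 means engrave at S283, F3790. After flipping Y the toolpath is (248.369,115.241) → (174.090,37.070) → (93.925,119.505) → (107.628,186.413) → (168.495,12.078) → (265.225,185.297) → (248.369,115.241), returning to the start.

Shape 2 is a regular polygon drawn with `<polygon>`. Its stroke #000000 means engrave at S283, F3790. After flipping Y the toolpath is (253.162,43.046) → (243.828,40.588) → (235.490,45.450) → (233.032,54.784) → (237.894,63.122) → (247.228,65.580) → (255.566,60.718) → (258.024,51.384) → (253.162,43.046), returning to the start.

Shape 3 is a regular polygon drawn with `<polygon>`. Its stroke #000000 means engrave at S283, F3790. After flipping Y the toolpath is (298.773,18.410) → (290.367,18.237) → (284.300,24.059) → (284.127,32.465) → (289.949,38.532) → (298.355,38.705) → (304.422,32.883) → (304.595,24.477) → (298.773,18.410), returning to the start.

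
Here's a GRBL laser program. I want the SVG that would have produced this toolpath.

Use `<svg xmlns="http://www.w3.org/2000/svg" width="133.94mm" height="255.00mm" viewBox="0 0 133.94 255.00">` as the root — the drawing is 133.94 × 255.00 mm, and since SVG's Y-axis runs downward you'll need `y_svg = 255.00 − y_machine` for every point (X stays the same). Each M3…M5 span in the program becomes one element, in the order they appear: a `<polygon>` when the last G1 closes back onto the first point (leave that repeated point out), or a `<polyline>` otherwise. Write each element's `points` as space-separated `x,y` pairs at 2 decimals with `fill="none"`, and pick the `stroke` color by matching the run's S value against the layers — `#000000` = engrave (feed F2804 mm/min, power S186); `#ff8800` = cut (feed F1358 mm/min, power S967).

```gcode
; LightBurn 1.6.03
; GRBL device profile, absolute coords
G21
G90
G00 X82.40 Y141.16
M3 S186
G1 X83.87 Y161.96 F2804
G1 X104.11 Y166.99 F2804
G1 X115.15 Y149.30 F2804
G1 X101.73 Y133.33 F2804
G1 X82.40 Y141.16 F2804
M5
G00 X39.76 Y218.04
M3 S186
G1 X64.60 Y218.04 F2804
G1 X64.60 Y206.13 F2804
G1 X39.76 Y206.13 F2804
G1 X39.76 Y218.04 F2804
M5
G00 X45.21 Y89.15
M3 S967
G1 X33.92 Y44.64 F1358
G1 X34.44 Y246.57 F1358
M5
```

Machine Y-up, SVG Y-down with viewBox height 255.00, so y_svg = 255.00 − y_machine; X carries over.

Run 1: the run's S186 means `#000000` (engrave). The run returns to its start, so emit a `<polygon>` with points (Y-flipped): 82.40,113.84 83.87,93.04 104.11,88.01 115.15,105.70 101.73,121.67.

Run 2: power S186 maps to stroke `#000000` (engrave). The run returns to its start, so emit a `<polygon>` with points (Y-flipped): 39.76,36.96 64.60,36.96 64.60,48.87 39.76,48.87.

Run 3: S967 ⇒ cut layer `#ff8800`. The run is open, so emit a `<polyline>` with points (Y-flipped): 45.21,165.85 33.92,210.36 34.44,8.43.

<svg xmlns="http://www.w3.org/2000/svg" width="133.94mm" height="255.00mm" viewBox="0 0 133.94 255.00">
  <polygon points="82.40,113.84 83.87,93.04 104.11,88.01 115.15,105.70 101.73,121.67" fill="none" stroke="#000000"/>
  <polygon points="39.76,36.96 64.60,36.96 64.60,48.87 39.76,48.87" fill="none" stroke="#000000"/>
  <polyline points="45.21,165.85 33.92,210.36 34.44,8.43" fill="none" stroke="#ff8800"/>
</svg>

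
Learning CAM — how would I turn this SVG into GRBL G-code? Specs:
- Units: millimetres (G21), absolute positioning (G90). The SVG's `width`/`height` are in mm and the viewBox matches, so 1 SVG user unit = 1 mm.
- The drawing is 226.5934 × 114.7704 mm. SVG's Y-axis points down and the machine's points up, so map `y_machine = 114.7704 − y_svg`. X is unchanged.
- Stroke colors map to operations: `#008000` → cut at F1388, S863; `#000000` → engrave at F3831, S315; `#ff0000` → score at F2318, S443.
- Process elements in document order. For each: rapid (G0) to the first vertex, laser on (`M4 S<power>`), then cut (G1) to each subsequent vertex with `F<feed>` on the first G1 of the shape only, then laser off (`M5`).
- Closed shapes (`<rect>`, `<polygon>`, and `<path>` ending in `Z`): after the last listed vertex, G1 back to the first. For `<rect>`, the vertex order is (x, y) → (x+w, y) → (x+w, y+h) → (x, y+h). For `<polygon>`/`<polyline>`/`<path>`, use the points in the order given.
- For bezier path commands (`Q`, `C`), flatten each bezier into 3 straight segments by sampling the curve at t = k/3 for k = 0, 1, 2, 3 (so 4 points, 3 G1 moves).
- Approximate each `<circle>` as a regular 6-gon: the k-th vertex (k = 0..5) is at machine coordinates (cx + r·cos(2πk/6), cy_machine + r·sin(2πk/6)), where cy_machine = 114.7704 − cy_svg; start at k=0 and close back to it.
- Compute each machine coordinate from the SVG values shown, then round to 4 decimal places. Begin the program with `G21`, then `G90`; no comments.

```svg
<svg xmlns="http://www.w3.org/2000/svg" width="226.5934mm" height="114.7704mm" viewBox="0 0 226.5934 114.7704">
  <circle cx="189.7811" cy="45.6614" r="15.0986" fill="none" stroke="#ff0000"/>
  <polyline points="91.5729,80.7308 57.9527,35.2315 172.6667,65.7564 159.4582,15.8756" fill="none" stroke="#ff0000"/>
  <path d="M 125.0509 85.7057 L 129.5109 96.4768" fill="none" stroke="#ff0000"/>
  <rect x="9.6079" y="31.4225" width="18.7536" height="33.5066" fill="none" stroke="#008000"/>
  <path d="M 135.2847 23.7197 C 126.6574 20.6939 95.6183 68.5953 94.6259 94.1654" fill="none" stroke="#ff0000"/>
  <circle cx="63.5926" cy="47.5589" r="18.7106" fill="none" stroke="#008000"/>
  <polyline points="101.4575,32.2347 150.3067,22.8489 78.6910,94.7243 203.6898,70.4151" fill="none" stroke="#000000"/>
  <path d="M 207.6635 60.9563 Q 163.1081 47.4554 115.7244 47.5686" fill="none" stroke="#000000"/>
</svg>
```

Since the viewBox matches the mm dimensions, user units are millimetres directly. The only transform is the Y-flip y_m = 114.7704 − y_svg.

Shape 1 is a circle drawn with `<circle>`. Its stroke #ff0000 means score at S443, F2318. After flipping Y the toolpath is (204.8797,69.1090) → (197.3304,82.1848) → (182.2318,82.1848) → (174.6825,69.1090) → (182.2318,56.0332) → (197.3304,56.0332) → (204.8797,69.1090), returning to the start.

Shape 2 is a open polyline drawn with `<polyline>`. Its stroke #ff0000 means score at S443, F2318. After flipping Y the toolpath is (91.5729,34.0396) → (57.9527,79.5389) → (172.6667,49.0140) → (159.4582,98.8948).

Shape 3 is a line segment drawn with `<path>`. Its stroke #ff0000 means score at S443, F2318. After flipping Y the toolpath is (125.0509,29.0647) → (129.5109,18.2936).

Shape 4 is a rectangle drawn with `<rect>`. Its stroke #008000 means cut at S863, F1388. After flipping Y the toolpath is (9.6079,83.3479) → (28.3615,83.3479) → (28.3615,49.8413) → (9.6079,49.8413) → (9.6079,83.3479), returning to the start.

Shape 5 is a cubic bezier drawn with `<path>`. Its stroke #ff0000 means score at S443, F2318. After flipping Y the toolpath is (135.2847,91.0507) → (121.1297,79.8140) → (103.6910,50.9056) → (94.6259,20.6050).

Shape 6 is a circle drawn with `<circle>`. Its stroke #008000 means cut at S863, F1388. After flipping Y the toolpath is (82.3032,67.2115) → (72.9479,83.4154) → (54.2373,83.4154) → (44.8820,67.2115) → (54.2373,51.0076) → (72.9479,51.0076) → (82.3032,67.2115), returning to the start.

Shape 7 is a open polyline drawn with `<polyline>`. Its stroke #000000 means engrave at S315, F3831. After flipping Y the toolpath is (101.4575,82.5357) → (150.3067,91.9215) → (78.6910,20.0461) → (203.6898,44.3553).

Shape 8 is a quadratic bezier drawn with `<path>`. Its stroke #000000 means engrave at S315, F3831. After flipping Y the toolpath is (207.6635,53.8141) → (177.6456,61.3020) → (146.9993,65.7646) → (115.7244,67.2018).

G21
G90
G0 X204.8797 Y69.1090
M4 S443
G1 X197.3304 Y82.1848 F2318
G1 X182.2318 Y82.1848
G1 X174.6825 Y69.1090
G1 X182.2318 Y56.0332
G1 X197.3304 Y56.0332
G1 X204.8797 Y69.1090
M5
G0 X91.5729 Y34.0396
M4 S443
G1 X57.9527 Y79.5389 F2318
G1 X172.6667 Y49.0140
G1 X159.4582 Y98.8948
M5
G0 X125.0509 Y29.0647
M4 S443
G1 X129.5109 Y18.2936 F2318
M5
G0 X9.6079 Y83.3479
M4 S863
G1 X28.3615 Y83.3479 F1388
G1 X28.3615 Y49.8413
G1 X9.6079 Y49.8413
G1 X9.6079 Y83.3479
M5
G0 X135.2847 Y91.0507
M4 S443
G1 X121.1297 Y79.8140 F2318
G1 X103.6910 Y50.9056
G1 X94.6259 Y20.6050
M5
G0 X82.3032 Y67.2115
M4 S863
G1 X72.9479 Y83.4154 F1388
G1 X54.2373 Y83.4154
G1 X44.8820 Y67.2115
G1 X54.2373 Y51.0076
G1 X72.9479 Y51.0076
G1 X82.3032 Y67.2115
M5
G0 X101.4575 Y82.5357
M4 S315
G1 X150.3067 Y91.9215 F3831
G1 X78.6910 Y20.0461
G1 X203.6898 Y44.3553
M5
G0 X207.6635 Y53.8141
M4 S315
G1 X177.6456 Y61.3020 F3831
G1 X146.9993 Y65.7646
G1 X115.7244 Y67.2018
M5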